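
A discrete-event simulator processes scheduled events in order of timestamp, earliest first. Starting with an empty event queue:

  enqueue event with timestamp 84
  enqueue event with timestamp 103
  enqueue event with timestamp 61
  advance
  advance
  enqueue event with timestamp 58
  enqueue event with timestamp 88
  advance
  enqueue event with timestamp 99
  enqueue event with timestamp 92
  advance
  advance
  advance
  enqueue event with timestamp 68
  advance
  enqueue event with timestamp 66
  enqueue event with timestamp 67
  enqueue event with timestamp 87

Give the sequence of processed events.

insert 84 → {84}
insert 103 → {84, 103}
insert 61 → {61, 84, 103}
advance → 61; now {84, 103}
advance → 84; now {103}
insert 58 → {58, 103}
insert 88 → {58, 88, 103}
advance → 58; now {88, 103}
insert 99 → {88, 99, 103}
insert 92 → {88, 92, 99, 103}
advance → 88; now {92, 99, 103}
advance → 92; now {99, 103}
advance → 99; now {103}
insert 68 → {68, 103}
advance → 68; now {103}
insert 66 → {66, 103}
insert 67 → {66, 67, 103}
insert 87 → {66, 67, 87, 103}

61 → 84 → 58 → 88 → 92 → 99 → 68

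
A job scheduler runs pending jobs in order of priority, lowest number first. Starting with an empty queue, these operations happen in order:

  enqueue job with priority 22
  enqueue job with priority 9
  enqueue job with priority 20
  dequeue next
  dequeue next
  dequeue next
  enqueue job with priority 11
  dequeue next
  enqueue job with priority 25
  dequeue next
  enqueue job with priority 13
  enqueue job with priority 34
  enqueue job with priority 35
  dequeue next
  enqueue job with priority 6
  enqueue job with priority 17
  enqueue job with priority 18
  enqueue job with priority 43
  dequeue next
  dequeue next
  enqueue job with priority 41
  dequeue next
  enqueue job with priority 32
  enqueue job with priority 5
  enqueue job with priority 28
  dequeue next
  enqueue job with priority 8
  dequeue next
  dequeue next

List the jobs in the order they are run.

insert 22 → {22}
insert 9 → {9, 22}
insert 20 → {9, 20, 22}
dequeue next → 9; now {20, 22}
dequeue next → 20; now {22}
dequeue next → 22; now {}
insert 11 → {11}
dequeue next → 11; now {}
insert 25 → {25}
dequeue next → 25; now {}
insert 13 → {13}
insert 34 → {13, 34}
insert 35 → {13, 34, 35}
dequeue next → 13; now {34, 35}
insert 6 → {6, 34, 35}
insert 17 → {6, 17, 34, 35}
insert 18 → {6, 17, 18, 34, 35}
insert 43 → {6, 17, 18, 34, 35, 43}
dequeue next → 6; now {17, 18, 34, 35, 43}
dequeue next → 17; now {18, 34, 35, 43}
insert 41 → {18, 34, 35, 41, 43}
dequeue next → 18; now {34, 35, 41, 43}
insert 32 → {32, 34, 35, 41, 43}
insert 5 → {5, 32, 34, 35, 41, 43}
insert 28 → {5, 28, 32, 34, 35, 41, 43}
dequeue next → 5; now {28, 32, 34, 35, 41, 43}
insert 8 → {8, 28, 32, 34, 35, 41, 43}
dequeue next → 8; now {28, 32, 34, 35, 41, 43}
dequeue next → 28; now {32, 34, 35, 41, 43}

[9, 20, 22, 11, 25, 13, 6, 17, 18, 5, 8, 28]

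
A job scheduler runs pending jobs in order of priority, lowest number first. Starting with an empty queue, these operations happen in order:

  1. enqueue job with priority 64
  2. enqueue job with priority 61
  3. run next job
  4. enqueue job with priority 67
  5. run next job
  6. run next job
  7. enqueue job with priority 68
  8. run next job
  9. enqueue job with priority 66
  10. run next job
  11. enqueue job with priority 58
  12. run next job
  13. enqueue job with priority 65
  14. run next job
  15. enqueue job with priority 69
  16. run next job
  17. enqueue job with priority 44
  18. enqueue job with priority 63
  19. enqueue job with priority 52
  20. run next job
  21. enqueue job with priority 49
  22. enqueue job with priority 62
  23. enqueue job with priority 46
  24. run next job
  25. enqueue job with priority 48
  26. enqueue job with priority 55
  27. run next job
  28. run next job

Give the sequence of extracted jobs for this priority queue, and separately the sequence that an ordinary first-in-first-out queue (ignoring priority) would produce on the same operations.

insert 64 → {64}
insert 61 → {61, 64}
run next job → 61; now {64}
insert 67 → {64, 67}
run next job → 64; now {67}
run next job → 67; now {}
insert 68 → {68}
run next job → 68; now {}
insert 66 → {66}
run next job → 66; now {}
insert 58 → {58}
run next job → 58; now {}
insert 65 → {65}
run next job → 65; now {}
insert 69 → {69}
run next job → 69; now {}
insert 44 → {44}
insert 63 → {44, 63}
insert 52 → {44, 52, 63}
run next job → 44; now {52, 63}
insert 49 → {49, 52, 63}
insert 62 → {49, 52, 62, 63}
insert 46 → {46, 49, 52, 62, 63}
run next job → 46; now {49, 52, 62, 63}
insert 48 → {48, 49, 52, 62, 63}
insert 55 → {48, 49, 52, 55, 62, 63}
run next job → 48; now {49, 52, 55, 62, 63}
run next job → 49; now {52, 55, 62, 63}

priority queue: 61, 64, 67, 68, 66, 58, 65, 69, 44, 46, 48, 49; FIFO queue: 64, 61, 67, 68, 66, 58, 65, 69, 44, 63, 52, 49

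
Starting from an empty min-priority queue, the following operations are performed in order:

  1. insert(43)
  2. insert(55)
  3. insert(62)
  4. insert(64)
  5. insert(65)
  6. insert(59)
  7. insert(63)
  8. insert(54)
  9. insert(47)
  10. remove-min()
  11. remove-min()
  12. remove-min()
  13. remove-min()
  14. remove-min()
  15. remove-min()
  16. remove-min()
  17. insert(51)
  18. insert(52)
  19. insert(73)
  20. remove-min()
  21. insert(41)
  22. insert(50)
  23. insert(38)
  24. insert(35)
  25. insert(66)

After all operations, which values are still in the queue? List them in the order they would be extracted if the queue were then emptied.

[35, 38, 41, 50, 52, 64, 65, 66, 73]

insert 43 → {43}
insert 55 → {43, 55}
insert 62 → {43, 55, 62}
insert 64 → {43, 55, 62, 64}
insert 65 → {43, 55, 62, 64, 65}
insert 59 → {43, 55, 59, 62, 64, 65}
insert 63 → {43, 55, 59, 62, 63, 64, 65}
insert 54 → {43, 54, 55, 59, 62, 63, 64, 65}
insert 47 → {43, 47, 54, 55, 59, 62, 63, 64, 65}
remove-min → 43; now {47, 54, 55, 59, 62, 63, 64, 65}
remove-min → 47; now {54, 55, 59, 62, 63, 64, 65}
remove-min → 54; now {55, 59, 62, 63, 64, 65}
remove-min → 55; now {59, 62, 63, 64, 65}
remove-min → 59; now {62, 63, 64, 65}
remove-min → 62; now {63, 64, 65}
remove-min → 63; now {64, 65}
insert 51 → {51, 64, 65}
insert 52 → {51, 52, 64, 65}
insert 73 → {51, 52, 64, 65, 73}
remove-min → 51; now {52, 64, 65, 73}
insert 41 → {41, 52, 64, 65, 73}
insert 50 → {41, 50, 52, 64, 65, 73}
insert 38 → {38, 41, 50, 52, 64, 65, 73}
insert 35 → {35, 38, 41, 50, 52, 64, 65, 73}
insert 66 → {35, 38, 41, 50, 52, 64, 65, 66, 73}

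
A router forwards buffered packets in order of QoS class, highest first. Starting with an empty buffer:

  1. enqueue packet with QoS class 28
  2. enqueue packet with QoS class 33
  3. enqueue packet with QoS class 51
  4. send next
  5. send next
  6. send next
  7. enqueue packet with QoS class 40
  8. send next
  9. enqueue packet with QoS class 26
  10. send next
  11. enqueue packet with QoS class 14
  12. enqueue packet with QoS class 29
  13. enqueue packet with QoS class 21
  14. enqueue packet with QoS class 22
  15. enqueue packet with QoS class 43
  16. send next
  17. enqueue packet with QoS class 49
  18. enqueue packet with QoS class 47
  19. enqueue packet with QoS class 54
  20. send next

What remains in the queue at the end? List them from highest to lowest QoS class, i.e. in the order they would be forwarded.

49, 47, 29, 22, 21, 14

insert 28 → {28}
insert 33 → {33, 28}
insert 51 → {51, 33, 28}
send next → 51; now {33, 28}
send next → 33; now {28}
send next → 28; now {}
insert 40 → {40}
send next → 40; now {}
insert 26 → {26}
send next → 26; now {}
insert 14 → {14}
insert 29 → {29, 14}
insert 21 → {29, 21, 14}
insert 22 → {29, 22, 21, 14}
insert 43 → {43, 29, 22, 21, 14}
send next → 43; now {29, 22, 21, 14}
insert 49 → {49, 29, 22, 21, 14}
insert 47 → {49, 47, 29, 22, 21, 14}
insert 54 → {54, 49, 47, 29, 22, 21, 14}
send next → 54; now {49, 47, 29, 22, 21, 14}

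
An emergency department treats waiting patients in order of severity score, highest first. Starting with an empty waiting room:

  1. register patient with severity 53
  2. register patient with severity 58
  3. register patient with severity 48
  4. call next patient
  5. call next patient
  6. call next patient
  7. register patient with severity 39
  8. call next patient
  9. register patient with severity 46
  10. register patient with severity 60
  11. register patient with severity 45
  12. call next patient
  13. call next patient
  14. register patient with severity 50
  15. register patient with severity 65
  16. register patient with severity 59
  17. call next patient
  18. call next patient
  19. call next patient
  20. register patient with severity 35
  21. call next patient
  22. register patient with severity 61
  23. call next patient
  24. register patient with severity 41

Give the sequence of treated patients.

insert 53 → {53}
insert 58 → {58, 53}
insert 48 → {58, 53, 48}
call next patient → 58; now {53, 48}
call next patient → 53; now {48}
call next patient → 48; now {}
insert 39 → {39}
call next patient → 39; now {}
insert 46 → {46}
insert 60 → {60, 46}
insert 45 → {60, 46, 45}
call next patient → 60; now {46, 45}
call next patient → 46; now {45}
insert 50 → {50, 45}
insert 65 → {65, 50, 45}
insert 59 → {65, 59, 50, 45}
call next patient → 65; now {59, 50, 45}
call next patient → 59; now {50, 45}
call next patient → 50; now {45}
insert 35 → {45, 35}
call next patient → 45; now {35}
insert 61 → {61, 35}
call next patient → 61; now {35}
insert 41 → {41, 35}

58 → 53 → 48 → 39 → 60 → 46 → 65 → 59 → 50 → 45 → 61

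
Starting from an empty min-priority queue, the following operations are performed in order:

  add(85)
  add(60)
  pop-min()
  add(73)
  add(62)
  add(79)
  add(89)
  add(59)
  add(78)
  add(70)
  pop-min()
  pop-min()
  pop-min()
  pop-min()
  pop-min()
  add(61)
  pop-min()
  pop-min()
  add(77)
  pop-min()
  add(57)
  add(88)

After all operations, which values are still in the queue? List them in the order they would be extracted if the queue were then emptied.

57, 85, 88, 89

insert 85 → {85}
insert 60 → {60, 85}
pop-min → 60; now {85}
insert 73 → {73, 85}
insert 62 → {62, 73, 85}
insert 79 → {62, 73, 79, 85}
insert 89 → {62, 73, 79, 85, 89}
insert 59 → {59, 62, 73, 79, 85, 89}
insert 78 → {59, 62, 73, 78, 79, 85, 89}
insert 70 → {59, 62, 70, 73, 78, 79, 85, 89}
pop-min → 59; now {62, 70, 73, 78, 79, 85, 89}
pop-min → 62; now {70, 73, 78, 79, 85, 89}
pop-min → 70; now {73, 78, 79, 85, 89}
pop-min → 73; now {78, 79, 85, 89}
pop-min → 78; now {79, 85, 89}
insert 61 → {61, 79, 85, 89}
pop-min → 61; now {79, 85, 89}
pop-min → 79; now {85, 89}
insert 77 → {77, 85, 89}
pop-min → 77; now {85, 89}
insert 57 → {57, 85, 89}
insert 88 → {57, 85, 88, 89}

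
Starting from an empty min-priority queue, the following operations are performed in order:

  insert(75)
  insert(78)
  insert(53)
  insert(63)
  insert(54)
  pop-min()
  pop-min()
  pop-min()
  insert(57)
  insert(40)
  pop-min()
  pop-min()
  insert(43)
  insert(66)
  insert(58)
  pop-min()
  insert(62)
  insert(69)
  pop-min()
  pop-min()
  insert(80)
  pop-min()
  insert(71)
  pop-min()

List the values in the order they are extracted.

insert 75 → {75}
insert 78 → {75, 78}
insert 53 → {53, 75, 78}
insert 63 → {53, 63, 75, 78}
insert 54 → {53, 54, 63, 75, 78}
pop-min → 53; now {54, 63, 75, 78}
pop-min → 54; now {63, 75, 78}
pop-min → 63; now {75, 78}
insert 57 → {57, 75, 78}
insert 40 → {40, 57, 75, 78}
pop-min → 40; now {57, 75, 78}
pop-min → 57; now {75, 78}
insert 43 → {43, 75, 78}
insert 66 → {43, 66, 75, 78}
insert 58 → {43, 58, 66, 75, 78}
pop-min → 43; now {58, 66, 75, 78}
insert 62 → {58, 62, 66, 75, 78}
insert 69 → {58, 62, 66, 69, 75, 78}
pop-min → 58; now {62, 66, 69, 75, 78}
pop-min → 62; now {66, 69, 75, 78}
insert 80 → {66, 69, 75, 78, 80}
pop-min → 66; now {69, 75, 78, 80}
insert 71 → {69, 71, 75, 78, 80}
pop-min → 69; now {71, 75, 78, 80}

53, 54, 63, 40, 57, 43, 58, 62, 66, 69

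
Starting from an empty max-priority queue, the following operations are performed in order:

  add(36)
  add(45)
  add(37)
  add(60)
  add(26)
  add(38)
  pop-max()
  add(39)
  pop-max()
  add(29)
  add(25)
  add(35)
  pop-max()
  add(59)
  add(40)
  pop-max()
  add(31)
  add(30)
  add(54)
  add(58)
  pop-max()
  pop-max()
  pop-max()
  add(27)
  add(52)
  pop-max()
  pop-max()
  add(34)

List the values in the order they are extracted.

insert 36 → {36}
insert 45 → {45, 36}
insert 37 → {45, 37, 36}
insert 60 → {60, 45, 37, 36}
insert 26 → {60, 45, 37, 36, 26}
insert 38 → {60, 45, 38, 37, 36, 26}
pop-max → 60; now {45, 38, 37, 36, 26}
insert 39 → {45, 39, 38, 37, 36, 26}
pop-max → 45; now {39, 38, 37, 36, 26}
insert 29 → {39, 38, 37, 36, 29, 26}
insert 25 → {39, 38, 37, 36, 29, 26, 25}
insert 35 → {39, 38, 37, 36, 35, 29, 26, 25}
pop-max → 39; now {38, 37, 36, 35, 29, 26, 25}
insert 59 → {59, 38, 37, 36, 35, 29, 26, 25}
insert 40 → {59, 40, 38, 37, 36, 35, 29, 26, 25}
pop-max → 59; now {40, 38, 37, 36, 35, 29, 26, 25}
insert 31 → {40, 38, 37, 36, 35, 31, 29, 26, 25}
insert 30 → {40, 38, 37, 36, 35, 31, 30, 29, 26, 25}
insert 54 → {54, 40, 38, 37, 36, 35, 31, 30, 29, 26, 25}
insert 58 → {58, 54, 40, 38, 37, 36, 35, 31, 30, 29, 26, 25}
pop-max → 58; now {54, 40, 38, 37, 36, 35, 31, 30, 29, 26, 25}
pop-max → 54; now {40, 38, 37, 36, 35, 31, 30, 29, 26, 25}
pop-max → 40; now {38, 37, 36, 35, 31, 30, 29, 26, 25}
insert 27 → {38, 37, 36, 35, 31, 30, 29, 27, 26, 25}
insert 52 → {52, 38, 37, 36, 35, 31, 30, 29, 27, 26, 25}
pop-max → 52; now {38, 37, 36, 35, 31, 30, 29, 27, 26, 25}
pop-max → 38; now {37, 36, 35, 31, 30, 29, 27, 26, 25}
insert 34 → {37, 36, 35, 34, 31, 30, 29, 27, 26, 25}

60, 45, 39, 59, 58, 54, 40, 52, 38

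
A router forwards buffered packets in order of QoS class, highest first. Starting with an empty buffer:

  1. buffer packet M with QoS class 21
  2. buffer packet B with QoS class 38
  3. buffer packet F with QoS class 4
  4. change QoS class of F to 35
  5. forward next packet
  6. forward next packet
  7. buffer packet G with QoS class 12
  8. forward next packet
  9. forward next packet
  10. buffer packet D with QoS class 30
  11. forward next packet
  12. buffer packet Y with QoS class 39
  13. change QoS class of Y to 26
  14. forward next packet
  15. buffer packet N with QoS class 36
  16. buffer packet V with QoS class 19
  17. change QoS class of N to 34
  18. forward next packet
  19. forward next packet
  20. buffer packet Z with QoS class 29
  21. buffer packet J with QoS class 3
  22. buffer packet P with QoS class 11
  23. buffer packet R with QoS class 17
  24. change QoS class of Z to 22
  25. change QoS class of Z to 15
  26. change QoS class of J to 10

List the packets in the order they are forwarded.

add M (QoS class 21) → {M:21}
add B (QoS class 38) → {B:38, M:21}
add F (QoS class 4) → {B:38, M:21, F:4}
update F to QoS class 35 → {B:38, F:35, M:21}
forward next packet → B; now {F:35, M:21}
forward next packet → F; now {M:21}
add G (QoS class 12) → {M:21, G:12}
forward next packet → M; now {G:12}
forward next packet → G; now {}
add D (QoS class 30) → {D:30}
forward next packet → D; now {}
add Y (QoS class 39) → {Y:39}
update Y to QoS class 26 → {Y:26}
forward next packet → Y; now {}
add N (QoS class 36) → {N:36}
add V (QoS class 19) → {N:36, V:19}
update N to QoS class 34 → {N:34, V:19}
forward next packet → N; now {V:19}
forward next packet → V; now {}
add Z (QoS class 29) → {Z:29}
add J (QoS class 3) → {Z:29, J:3}
add P (QoS class 11) → {Z:29, P:11, J:3}
add R (QoS class 17) → {Z:29, R:17, P:11, J:3}
update Z to QoS class 22 → {Z:22, R:17, P:11, J:3}
update Z to QoS class 15 → {R:17, Z:15, P:11, J:3}
update J to QoS class 10 → {R:17, Z:15, P:11, J:10}

B → F → M → G → D → Y → N → V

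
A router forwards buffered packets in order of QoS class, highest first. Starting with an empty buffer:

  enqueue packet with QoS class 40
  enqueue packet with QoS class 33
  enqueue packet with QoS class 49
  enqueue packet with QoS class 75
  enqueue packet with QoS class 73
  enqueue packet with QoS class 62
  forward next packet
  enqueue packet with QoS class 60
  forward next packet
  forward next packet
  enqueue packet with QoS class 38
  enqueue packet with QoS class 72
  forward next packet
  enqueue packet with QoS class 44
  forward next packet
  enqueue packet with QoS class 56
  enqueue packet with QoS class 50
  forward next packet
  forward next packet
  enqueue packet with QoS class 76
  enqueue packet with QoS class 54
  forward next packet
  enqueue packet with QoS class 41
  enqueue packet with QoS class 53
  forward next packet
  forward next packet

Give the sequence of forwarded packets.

insert 40 → {40}
insert 33 → {40, 33}
insert 49 → {49, 40, 33}
insert 75 → {75, 49, 40, 33}
insert 73 → {75, 73, 49, 40, 33}
insert 62 → {75, 73, 62, 49, 40, 33}
forward next packet → 75; now {73, 62, 49, 40, 33}
insert 60 → {73, 62, 60, 49, 40, 33}
forward next packet → 73; now {62, 60, 49, 40, 33}
forward next packet → 62; now {60, 49, 40, 33}
insert 38 → {60, 49, 40, 38, 33}
insert 72 → {72, 60, 49, 40, 38, 33}
forward next packet → 72; now {60, 49, 40, 38, 33}
insert 44 → {60, 49, 44, 40, 38, 33}
forward next packet → 60; now {49, 44, 40, 38, 33}
insert 56 → {56, 49, 44, 40, 38, 33}
insert 50 → {56, 50, 49, 44, 40, 38, 33}
forward next packet → 56; now {50, 49, 44, 40, 38, 33}
forward next packet → 50; now {49, 44, 40, 38, 33}
insert 76 → {76, 49, 44, 40, 38, 33}
insert 54 → {76, 54, 49, 44, 40, 38, 33}
forward next packet → 76; now {54, 49, 44, 40, 38, 33}
insert 41 → {54, 49, 44, 41, 40, 38, 33}
insert 53 → {54, 53, 49, 44, 41, 40, 38, 33}
forward next packet → 54; now {53, 49, 44, 41, 40, 38, 33}
forward next packet → 53; now {49, 44, 41, 40, 38, 33}

75, 73, 62, 72, 60, 56, 50, 76, 54, 53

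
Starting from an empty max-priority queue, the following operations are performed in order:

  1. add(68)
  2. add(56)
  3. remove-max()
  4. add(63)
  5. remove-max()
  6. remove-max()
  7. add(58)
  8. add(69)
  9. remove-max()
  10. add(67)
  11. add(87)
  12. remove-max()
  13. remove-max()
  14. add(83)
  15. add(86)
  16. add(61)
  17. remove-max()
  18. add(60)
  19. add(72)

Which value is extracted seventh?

insert 68 → {68}
insert 56 → {68, 56}
remove-max → 68; now {56}
insert 63 → {63, 56}
remove-max → 63; now {56}
remove-max → 56; now {}
insert 58 → {58}
insert 69 → {69, 58}
remove-max → 69; now {58}
insert 67 → {67, 58}
insert 87 → {87, 67, 58}
remove-max → 87; now {67, 58}
remove-max → 67; now {58}
insert 83 → {83, 58}
insert 86 → {86, 83, 58}
insert 61 → {86, 83, 61, 58}
remove-max → 86; now {83, 61, 58}
insert 60 → {83, 61, 60, 58}
insert 72 → {83, 72, 61, 60, 58}

86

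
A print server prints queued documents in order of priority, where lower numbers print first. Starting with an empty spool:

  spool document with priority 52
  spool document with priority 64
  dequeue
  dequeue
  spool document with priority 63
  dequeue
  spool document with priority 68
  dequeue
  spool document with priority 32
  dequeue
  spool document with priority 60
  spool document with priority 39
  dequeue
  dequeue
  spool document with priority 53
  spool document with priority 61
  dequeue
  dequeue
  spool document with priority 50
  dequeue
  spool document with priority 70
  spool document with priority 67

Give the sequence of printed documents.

52, 64, 63, 68, 32, 39, 60, 53, 61, 50

insert 52 → {52}
insert 64 → {52, 64}
dequeue → 52; now {64}
dequeue → 64; now {}
insert 63 → {63}
dequeue → 63; now {}
insert 68 → {68}
dequeue → 68; now {}
insert 32 → {32}
dequeue → 32; now {}
insert 60 → {60}
insert 39 → {39, 60}
dequeue → 39; now {60}
dequeue → 60; now {}
insert 53 → {53}
insert 61 → {53, 61}
dequeue → 53; now {61}
dequeue → 61; now {}
insert 50 → {50}
dequeue → 50; now {}
insert 70 → {70}
insert 67 → {67, 70}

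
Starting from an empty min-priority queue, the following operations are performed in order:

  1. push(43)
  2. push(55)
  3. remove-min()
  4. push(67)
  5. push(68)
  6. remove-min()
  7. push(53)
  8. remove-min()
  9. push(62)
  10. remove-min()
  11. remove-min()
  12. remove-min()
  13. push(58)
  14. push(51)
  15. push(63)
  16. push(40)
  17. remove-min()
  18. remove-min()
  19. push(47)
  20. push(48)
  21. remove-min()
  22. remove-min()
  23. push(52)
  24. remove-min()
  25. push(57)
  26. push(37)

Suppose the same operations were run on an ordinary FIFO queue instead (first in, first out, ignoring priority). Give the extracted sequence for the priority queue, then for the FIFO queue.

insert 43 → {43}
insert 55 → {43, 55}
remove-min → 43; now {55}
insert 67 → {55, 67}
insert 68 → {55, 67, 68}
remove-min → 55; now {67, 68}
insert 53 → {53, 67, 68}
remove-min → 53; now {67, 68}
insert 62 → {62, 67, 68}
remove-min → 62; now {67, 68}
remove-min → 67; now {68}
remove-min → 68; now {}
insert 58 → {58}
insert 51 → {51, 58}
insert 63 → {51, 58, 63}
insert 40 → {40, 51, 58, 63}
remove-min → 40; now {51, 58, 63}
remove-min → 51; now {58, 63}
insert 47 → {47, 58, 63}
insert 48 → {47, 48, 58, 63}
remove-min → 47; now {48, 58, 63}
remove-min → 48; now {58, 63}
insert 52 → {52, 58, 63}
remove-min → 52; now {58, 63}
insert 57 → {57, 58, 63}
insert 37 → {37, 57, 58, 63}

priority queue: 43, 55, 53, 62, 67, 68, 40, 51, 47, 48, 52; FIFO queue: 43, 55, 67, 68, 53, 62, 58, 51, 63, 40, 47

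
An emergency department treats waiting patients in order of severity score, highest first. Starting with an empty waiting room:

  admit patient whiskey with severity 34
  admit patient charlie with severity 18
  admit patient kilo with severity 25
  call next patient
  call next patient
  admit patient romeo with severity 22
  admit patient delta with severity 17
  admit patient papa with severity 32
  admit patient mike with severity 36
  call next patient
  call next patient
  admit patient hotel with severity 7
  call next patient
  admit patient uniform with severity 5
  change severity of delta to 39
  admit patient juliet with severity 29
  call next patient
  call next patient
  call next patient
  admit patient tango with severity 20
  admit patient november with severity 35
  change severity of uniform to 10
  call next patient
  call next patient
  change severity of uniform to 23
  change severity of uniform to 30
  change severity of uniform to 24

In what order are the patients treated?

add whiskey (severity 34) → {whiskey:34}
add charlie (severity 18) → {whiskey:34, charlie:18}
add kilo (severity 25) → {whiskey:34, kilo:25, charlie:18}
call next patient → whiskey; now {kilo:25, charlie:18}
call next patient → kilo; now {charlie:18}
add romeo (severity 22) → {romeo:22, charlie:18}
add delta (severity 17) → {romeo:22, charlie:18, delta:17}
add papa (severity 32) → {papa:32, romeo:22, charlie:18, delta:17}
add mike (severity 36) → {mike:36, papa:32, romeo:22, charlie:18, delta:17}
call next patient → mike; now {papa:32, romeo:22, charlie:18, delta:17}
call next patient → papa; now {romeo:22, charlie:18, delta:17}
add hotel (severity 7) → {romeo:22, charlie:18, delta:17, hotel:7}
call next patient → romeo; now {charlie:18, delta:17, hotel:7}
add uniform (severity 5) → {charlie:18, delta:17, hotel:7, uniform:5}
update delta to severity 39 → {delta:39, charlie:18, hotel:7, uniform:5}
add juliet (severity 29) → {delta:39, juliet:29, charlie:18, hotel:7, uniform:5}
call next patient → delta; now {juliet:29, charlie:18, hotel:7, uniform:5}
call next patient → juliet; now {charlie:18, hotel:7, uniform:5}
call next patient → charlie; now {hotel:7, uniform:5}
add tango (severity 20) → {tango:20, hotel:7, uniform:5}
add november (severity 35) → {november:35, tango:20, hotel:7, uniform:5}
update uniform to severity 10 → {november:35, tango:20, uniform:10, hotel:7}
call next patient → november; now {tango:20, uniform:10, hotel:7}
call next patient → tango; now {uniform:10, hotel:7}
update uniform to severity 23 → {uniform:23, hotel:7}
update uniform to severity 30 → {uniform:30, hotel:7}
update uniform to severity 24 → {uniform:24, hotel:7}

[whiskey, kilo, mike, papa, romeo, delta, juliet, charlie, november, tango]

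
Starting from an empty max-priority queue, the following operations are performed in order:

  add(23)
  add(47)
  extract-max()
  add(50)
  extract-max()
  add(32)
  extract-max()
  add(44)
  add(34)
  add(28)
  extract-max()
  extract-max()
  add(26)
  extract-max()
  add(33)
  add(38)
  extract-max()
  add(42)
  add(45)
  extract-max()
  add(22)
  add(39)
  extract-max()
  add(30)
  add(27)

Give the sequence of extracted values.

47 → 50 → 32 → 44 → 34 → 28 → 38 → 45 → 42

insert 23 → {23}
insert 47 → {47, 23}
extract-max → 47; now {23}
insert 50 → {50, 23}
extract-max → 50; now {23}
insert 32 → {32, 23}
extract-max → 32; now {23}
insert 44 → {44, 23}
insert 34 → {44, 34, 23}
insert 28 → {44, 34, 28, 23}
extract-max → 44; now {34, 28, 23}
extract-max → 34; now {28, 23}
insert 26 → {28, 26, 23}
extract-max → 28; now {26, 23}
insert 33 → {33, 26, 23}
insert 38 → {38, 33, 26, 23}
extract-max → 38; now {33, 26, 23}
insert 42 → {42, 33, 26, 23}
insert 45 → {45, 42, 33, 26, 23}
extract-max → 45; now {42, 33, 26, 23}
insert 22 → {42, 33, 26, 23, 22}
insert 39 → {42, 39, 33, 26, 23, 22}
extract-max → 42; now {39, 33, 26, 23, 22}
insert 30 → {39, 33, 30, 26, 23, 22}
insert 27 → {39, 33, 30, 27, 26, 23, 22}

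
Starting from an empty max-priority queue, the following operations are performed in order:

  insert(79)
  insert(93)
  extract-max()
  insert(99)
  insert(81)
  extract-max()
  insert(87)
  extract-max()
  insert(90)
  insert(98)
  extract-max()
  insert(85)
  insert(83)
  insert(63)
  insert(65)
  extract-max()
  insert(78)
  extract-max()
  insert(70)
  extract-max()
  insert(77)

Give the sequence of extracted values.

[93, 99, 87, 98, 90, 85, 83]

insert 79 → {79}
insert 93 → {93, 79}
extract-max → 93; now {79}
insert 99 → {99, 79}
insert 81 → {99, 81, 79}
extract-max → 99; now {81, 79}
insert 87 → {87, 81, 79}
extract-max → 87; now {81, 79}
insert 90 → {90, 81, 79}
insert 98 → {98, 90, 81, 79}
extract-max → 98; now {90, 81, 79}
insert 85 → {90, 85, 81, 79}
insert 83 → {90, 85, 83, 81, 79}
insert 63 → {90, 85, 83, 81, 79, 63}
insert 65 → {90, 85, 83, 81, 79, 65, 63}
extract-max → 90; now {85, 83, 81, 79, 65, 63}
insert 78 → {85, 83, 81, 79, 78, 65, 63}
extract-max → 85; now {83, 81, 79, 78, 65, 63}
insert 70 → {83, 81, 79, 78, 70, 65, 63}
extract-max → 83; now {81, 79, 78, 70, 65, 63}
insert 77 → {81, 79, 78, 77, 70, 65, 63}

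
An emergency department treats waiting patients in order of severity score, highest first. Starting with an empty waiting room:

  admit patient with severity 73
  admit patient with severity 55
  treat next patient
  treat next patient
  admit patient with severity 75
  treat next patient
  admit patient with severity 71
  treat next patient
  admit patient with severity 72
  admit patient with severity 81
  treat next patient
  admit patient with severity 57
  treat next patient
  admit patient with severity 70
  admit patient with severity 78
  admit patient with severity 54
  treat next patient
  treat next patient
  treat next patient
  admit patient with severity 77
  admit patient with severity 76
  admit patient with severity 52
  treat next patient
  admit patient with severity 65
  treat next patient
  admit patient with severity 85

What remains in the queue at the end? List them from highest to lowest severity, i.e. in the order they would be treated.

insert 73 → {73}
insert 55 → {73, 55}
treat next patient → 73; now {55}
treat next patient → 55; now {}
insert 75 → {75}
treat next patient → 75; now {}
insert 71 → {71}
treat next patient → 71; now {}
insert 72 → {72}
insert 81 → {81, 72}
treat next patient → 81; now {72}
insert 57 → {72, 57}
treat next patient → 72; now {57}
insert 70 → {70, 57}
insert 78 → {78, 70, 57}
insert 54 → {78, 70, 57, 54}
treat next patient → 78; now {70, 57, 54}
treat next patient → 70; now {57, 54}
treat next patient → 57; now {54}
insert 77 → {77, 54}
insert 76 → {77, 76, 54}
insert 52 → {77, 76, 54, 52}
treat next patient → 77; now {76, 54, 52}
insert 65 → {76, 65, 54, 52}
treat next patient → 76; now {65, 54, 52}
insert 85 → {85, 65, 54, 52}

85 → 65 → 54 → 52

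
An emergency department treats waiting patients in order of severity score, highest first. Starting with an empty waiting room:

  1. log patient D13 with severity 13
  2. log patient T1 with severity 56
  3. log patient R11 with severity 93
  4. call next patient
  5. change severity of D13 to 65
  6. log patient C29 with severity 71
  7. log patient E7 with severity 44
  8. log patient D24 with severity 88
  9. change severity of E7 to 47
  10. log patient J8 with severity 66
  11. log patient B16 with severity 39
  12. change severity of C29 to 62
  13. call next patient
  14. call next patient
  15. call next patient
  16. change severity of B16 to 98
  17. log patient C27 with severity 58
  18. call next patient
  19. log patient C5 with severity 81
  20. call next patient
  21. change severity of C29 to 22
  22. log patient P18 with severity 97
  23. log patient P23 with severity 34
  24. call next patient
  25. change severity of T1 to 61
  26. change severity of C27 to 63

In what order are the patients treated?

R11 → D24 → J8 → D13 → B16 → C5 → P18

add D13 (severity 13) → {D13:13}
add T1 (severity 56) → {T1:56, D13:13}
add R11 (severity 93) → {R11:93, T1:56, D13:13}
call next patient → R11; now {T1:56, D13:13}
update D13 to severity 65 → {D13:65, T1:56}
add C29 (severity 71) → {C29:71, D13:65, T1:56}
add E7 (severity 44) → {C29:71, D13:65, T1:56, E7:44}
add D24 (severity 88) → {D24:88, C29:71, D13:65, T1:56, E7:44}
update E7 to severity 47 → {D24:88, C29:71, D13:65, T1:56, E7:47}
add J8 (severity 66) → {D24:88, C29:71, J8:66, D13:65, T1:56, E7:47}
add B16 (severity 39) → {D24:88, C29:71, J8:66, D13:65, T1:56, E7:47, B16:39}
update C29 to severity 62 → {D24:88, J8:66, D13:65, C29:62, T1:56, E7:47, B16:39}
call next patient → D24; now {J8:66, D13:65, C29:62, T1:56, E7:47, B16:39}
call next patient → J8; now {D13:65, C29:62, T1:56, E7:47, B16:39}
call next patient → D13; now {C29:62, T1:56, E7:47, B16:39}
update B16 to severity 98 → {B16:98, C29:62, T1:56, E7:47}
add C27 (severity 58) → {B16:98, C29:62, C27:58, T1:56, E7:47}
call next patient → B16; now {C29:62, C27:58, T1:56, E7:47}
add C5 (severity 81) → {C5:81, C29:62, C27:58, T1:56, E7:47}
call next patient → C5; now {C29:62, C27:58, T1:56, E7:47}
update C29 to severity 22 → {C27:58, T1:56, E7:47, C29:22}
add P18 (severity 97) → {P18:97, C27:58, T1:56, E7:47, C29:22}
add P23 (severity 34) → {P18:97, C27:58, T1:56, E7:47, P23:34, C29:22}
call next patient → P18; now {C27:58, T1:56, E7:47, P23:34, C29:22}
update T1 to severity 61 → {T1:61, C27:58, E7:47, P23:34, C29:22}
update C27 to severity 63 → {C27:63, T1:61, E7:47, P23:34, C29:22}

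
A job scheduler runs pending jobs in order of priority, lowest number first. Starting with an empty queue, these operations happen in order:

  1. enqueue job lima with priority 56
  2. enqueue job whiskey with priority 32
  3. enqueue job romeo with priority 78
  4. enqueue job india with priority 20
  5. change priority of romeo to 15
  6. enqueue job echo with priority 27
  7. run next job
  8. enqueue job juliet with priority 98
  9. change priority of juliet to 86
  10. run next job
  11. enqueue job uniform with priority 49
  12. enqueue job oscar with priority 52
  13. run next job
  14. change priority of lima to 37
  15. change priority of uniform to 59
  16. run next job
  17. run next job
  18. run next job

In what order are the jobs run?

romeo, india, echo, whiskey, lima, oscar

add lima (priority 56) → {lima:56}
add whiskey (priority 32) → {whiskey:32, lima:56}
add romeo (priority 78) → {whiskey:32, lima:56, romeo:78}
add india (priority 20) → {india:20, whiskey:32, lima:56, romeo:78}
update romeo to priority 15 → {romeo:15, india:20, whiskey:32, lima:56}
add echo (priority 27) → {romeo:15, india:20, echo:27, whiskey:32, lima:56}
run next job → romeo; now {india:20, echo:27, whiskey:32, lima:56}
add juliet (priority 98) → {india:20, echo:27, whiskey:32, lima:56, juliet:98}
update juliet to priority 86 → {india:20, echo:27, whiskey:32, lima:56, juliet:86}
run next job → india; now {echo:27, whiskey:32, lima:56, juliet:86}
add uniform (priority 49) → {echo:27, whiskey:32, uniform:49, lima:56, juliet:86}
add oscar (priority 52) → {echo:27, whiskey:32, uniform:49, oscar:52, lima:56, juliet:86}
run next job → echo; now {whiskey:32, uniform:49, oscar:52, lima:56, juliet:86}
update lima to priority 37 → {whiskey:32, lima:37, uniform:49, oscar:52, juliet:86}
update uniform to priority 59 → {whiskey:32, lima:37, oscar:52, uniform:59, juliet:86}
run next job → whiskey; now {lima:37, oscar:52, uniform:59, juliet:86}
run next job → lima; now {oscar:52, uniform:59, juliet:86}
run next job → oscar; now {uniform:59, juliet:86}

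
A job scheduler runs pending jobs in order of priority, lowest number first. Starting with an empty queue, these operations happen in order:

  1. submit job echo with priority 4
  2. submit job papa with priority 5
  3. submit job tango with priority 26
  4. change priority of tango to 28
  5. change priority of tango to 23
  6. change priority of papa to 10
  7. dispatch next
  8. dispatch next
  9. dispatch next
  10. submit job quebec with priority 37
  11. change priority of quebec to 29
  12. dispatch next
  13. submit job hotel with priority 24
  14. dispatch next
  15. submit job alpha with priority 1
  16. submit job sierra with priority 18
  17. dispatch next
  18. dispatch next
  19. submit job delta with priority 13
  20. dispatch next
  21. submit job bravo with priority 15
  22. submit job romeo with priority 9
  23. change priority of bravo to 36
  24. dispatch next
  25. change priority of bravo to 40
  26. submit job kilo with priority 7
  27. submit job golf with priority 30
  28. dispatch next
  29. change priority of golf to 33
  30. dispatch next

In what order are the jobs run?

[echo, papa, tango, quebec, hotel, alpha, sierra, delta, romeo, kilo, golf]

add echo (priority 4) → {echo:4}
add papa (priority 5) → {echo:4, papa:5}
add tango (priority 26) → {echo:4, papa:5, tango:26}
update tango to priority 28 → {echo:4, papa:5, tango:28}
update tango to priority 23 → {echo:4, papa:5, tango:23}
update papa to priority 10 → {echo:4, papa:10, tango:23}
dispatch next → echo; now {papa:10, tango:23}
dispatch next → papa; now {tango:23}
dispatch next → tango; now {}
add quebec (priority 37) → {quebec:37}
update quebec to priority 29 → {quebec:29}
dispatch next → quebec; now {}
add hotel (priority 24) → {hotel:24}
dispatch next → hotel; now {}
add alpha (priority 1) → {alpha:1}
add sierra (priority 18) → {alpha:1, sierra:18}
dispatch next → alpha; now {sierra:18}
dispatch next → sierra; now {}
add delta (priority 13) → {delta:13}
dispatch next → delta; now {}
add bravo (priority 15) → {bravo:15}
add romeo (priority 9) → {romeo:9, bravo:15}
update bravo to priority 36 → {romeo:9, bravo:36}
dispatch next → romeo; now {bravo:36}
update bravo to priority 40 → {bravo:40}
add kilo (priority 7) → {kilo:7, bravo:40}
add golf (priority 30) → {kilo:7, golf:30, bravo:40}
dispatch next → kilo; now {golf:30, bravo:40}
update golf to priority 33 → {golf:33, bravo:40}
dispatch next → golf; now {bravo:40}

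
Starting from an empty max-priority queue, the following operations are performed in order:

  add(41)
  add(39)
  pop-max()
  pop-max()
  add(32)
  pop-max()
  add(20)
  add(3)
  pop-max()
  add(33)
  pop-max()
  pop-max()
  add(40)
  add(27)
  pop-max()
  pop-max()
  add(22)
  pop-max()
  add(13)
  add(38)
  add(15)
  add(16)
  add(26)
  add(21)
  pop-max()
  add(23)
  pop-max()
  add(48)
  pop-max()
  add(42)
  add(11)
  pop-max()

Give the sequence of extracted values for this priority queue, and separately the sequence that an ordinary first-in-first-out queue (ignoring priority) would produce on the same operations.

priority queue: [41, 39, 32, 20, 33, 3, 40, 27, 22, 38, 26, 48, 42]; FIFO queue: [41, 39, 32, 20, 3, 33, 40, 27, 22, 13, 38, 15, 16]

insert 41 → {41}
insert 39 → {41, 39}
pop-max → 41; now {39}
pop-max → 39; now {}
insert 32 → {32}
pop-max → 32; now {}
insert 20 → {20}
insert 3 → {20, 3}
pop-max → 20; now {3}
insert 33 → {33, 3}
pop-max → 33; now {3}
pop-max → 3; now {}
insert 40 → {40}
insert 27 → {40, 27}
pop-max → 40; now {27}
pop-max → 27; now {}
insert 22 → {22}
pop-max → 22; now {}
insert 13 → {13}
insert 38 → {38, 13}
insert 15 → {38, 15, 13}
insert 16 → {38, 16, 15, 13}
insert 26 → {38, 26, 16, 15, 13}
insert 21 → {38, 26, 21, 16, 15, 13}
pop-max → 38; now {26, 21, 16, 15, 13}
insert 23 → {26, 23, 21, 16, 15, 13}
pop-max → 26; now {23, 21, 16, 15, 13}
insert 48 → {48, 23, 21, 16, 15, 13}
pop-max → 48; now {23, 21, 16, 15, 13}
insert 42 → {42, 23, 21, 16, 15, 13}
insert 11 → {42, 23, 21, 16, 15, 13, 11}
pop-max → 42; now {23, 21, 16, 15, 13, 11}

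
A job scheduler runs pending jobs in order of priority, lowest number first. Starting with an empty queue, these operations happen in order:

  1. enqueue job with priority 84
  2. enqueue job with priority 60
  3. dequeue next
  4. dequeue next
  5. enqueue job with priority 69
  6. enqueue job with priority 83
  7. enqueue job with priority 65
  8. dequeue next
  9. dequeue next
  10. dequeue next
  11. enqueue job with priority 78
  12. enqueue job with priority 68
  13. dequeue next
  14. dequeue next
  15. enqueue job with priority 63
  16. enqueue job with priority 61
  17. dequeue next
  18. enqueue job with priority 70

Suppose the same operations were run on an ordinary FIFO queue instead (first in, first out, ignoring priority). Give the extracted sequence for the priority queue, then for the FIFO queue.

priority queue: 60 → 84 → 65 → 69 → 83 → 68 → 78 → 61; FIFO queue: 84 → 60 → 69 → 83 → 65 → 78 → 68 → 63

insert 84 → {84}
insert 60 → {60, 84}
dequeue next → 60; now {84}
dequeue next → 84; now {}
insert 69 → {69}
insert 83 → {69, 83}
insert 65 → {65, 69, 83}
dequeue next → 65; now {69, 83}
dequeue next → 69; now {83}
dequeue next → 83; now {}
insert 78 → {78}
insert 68 → {68, 78}
dequeue next → 68; now {78}
dequeue next → 78; now {}
insert 63 → {63}
insert 61 → {61, 63}
dequeue next → 61; now {63}
insert 70 → {63, 70}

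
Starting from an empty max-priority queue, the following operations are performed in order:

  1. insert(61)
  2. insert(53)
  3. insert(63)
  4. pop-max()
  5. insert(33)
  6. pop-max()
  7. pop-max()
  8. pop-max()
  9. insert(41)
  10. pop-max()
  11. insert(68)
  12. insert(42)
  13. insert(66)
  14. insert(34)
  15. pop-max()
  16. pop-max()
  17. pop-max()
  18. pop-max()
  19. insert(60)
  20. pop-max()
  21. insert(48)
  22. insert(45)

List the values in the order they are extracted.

insert 61 → {61}
insert 53 → {61, 53}
insert 63 → {63, 61, 53}
pop-max → 63; now {61, 53}
insert 33 → {61, 53, 33}
pop-max → 61; now {53, 33}
pop-max → 53; now {33}
pop-max → 33; now {}
insert 41 → {41}
pop-max → 41; now {}
insert 68 → {68}
insert 42 → {68, 42}
insert 66 → {68, 66, 42}
insert 34 → {68, 66, 42, 34}
pop-max → 68; now {66, 42, 34}
pop-max → 66; now {42, 34}
pop-max → 42; now {34}
pop-max → 34; now {}
insert 60 → {60}
pop-max → 60; now {}
insert 48 → {48}
insert 45 → {48, 45}

[63, 61, 53, 33, 41, 68, 66, 42, 34, 60]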